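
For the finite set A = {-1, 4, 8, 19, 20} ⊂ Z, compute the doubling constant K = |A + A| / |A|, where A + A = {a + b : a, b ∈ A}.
K = |A + A| / |A| = 15/5 = 3

Enumerate A + A = {a + b : a, b ∈ A}. With |A| = 5, there are |A|^2 = 25 ordered sum pairs; collecting distinct values, A + A = {-2, 3, 7, 8, 12, 16, 18, 19, 23, 24, 27, 28, 38, 39, 40}, so |A + A| = 15. Thus K = 15/5 = 3. For comparison, the minimum possible |A + A| over all 5-element sets is 2·5 − 1 = 9 (so min K = 9/5), attained only by arithmetic progressions.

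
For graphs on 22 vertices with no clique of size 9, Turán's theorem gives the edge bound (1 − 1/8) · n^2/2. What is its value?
Turán density bound = (7/8) · 22^2/2 = 847/4 ≈ 211.75

Turán's theorem: ex(n, K_{r+1}) is achieved by the complete r-partite Turán graph T(n, r) with parts as balanced as possible, and is at most (1 − 1/r) · n^2/2. For r = 8, n = 22: the density bound is (7/8) · 484/2 = 847/4 ≈ 211.75. The integer-valued extremum is e(T(22, 8)) = 211, which is strictly less than the density bound 847/4 since 8 ∤ 22 (the parts of T(22, 8) cannot all be equal).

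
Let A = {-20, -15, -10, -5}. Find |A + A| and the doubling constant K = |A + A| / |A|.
K = |A + A| / |A| = 7/4

Enumerate A + A = {a + b : a, b ∈ A}. With |A| = 4, there are |A|^2 = 16 ordered sum pairs; collecting distinct values, A + A = {-40, -35, -30, -25, -20, -15, -10}, so |A + A| = 7. Thus K = 7/4. Here |A + A| = 2|A| − 1 = 7, the minimum possible — so K = 7/4 is minimal, which holds iff A is an arithmetic progression.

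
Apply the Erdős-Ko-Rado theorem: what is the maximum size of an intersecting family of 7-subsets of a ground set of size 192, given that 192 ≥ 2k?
max |F| = C(191, 6) = 62291483793

The Erdős-Ko-Rado theorem states: for n ≥ 2k, an intersecting family of k-subsets of an n-element set has size at most C(n − 1, k − 1), with equality for 'star' families {A ⊆ [n] : |A| = k, i ∈ A} (fix an element i). For n = 192, k = 7: C(191, 6) = 62291483793.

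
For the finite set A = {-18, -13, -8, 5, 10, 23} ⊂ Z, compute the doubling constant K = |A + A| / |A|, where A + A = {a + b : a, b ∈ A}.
K = |A + A| / |A| = 16/6 = 8/3

Enumerate A + A = {a + b : a, b ∈ A}. With |A| = 6, there are |A|^2 = 36 ordered sum pairs; collecting distinct values, A + A = {-36, -31, -26, -21, -16, -13, -8, -3, 2, 5, 10, 15, 20, 28, 33, 46}, so |A + A| = 16. Thus K = 16/6 = 8/3. For comparison, the minimum possible |A + A| over all 6-element sets is 2·6 − 1 = 11 (so min K = 11/6), attained only by arithmetic progressions.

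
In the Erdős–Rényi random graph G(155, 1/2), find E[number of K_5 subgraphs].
E[# K_5] = C(155, 5) · (1/2)^C(5, 2) = 698526906 / 2^10 = 349263453/512 ≈ 682155.181641

For each 5-subset S of vertices (there are C(155, 5) = 698526906 such S), let X_S = 1 if S induces a K_5 (all C(5, 2) = 10 edges present). Then P(X_S = 1) = (1/2)^10 = 1/1024. By linearity of expectation, E[# K_5] = C(155, 5) · (1/2)^10 = 698526906 / 1024 = 349263453/512 ≈ 682155.181641.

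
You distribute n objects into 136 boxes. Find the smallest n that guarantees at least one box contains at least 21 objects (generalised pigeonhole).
n = (21 − 1)·136 + 1 = 2721

By the generalised pigeonhole principle, to guarantee some box contains ≥ r objects we need more than (r − 1) · k objects total. Threshold: n = (r − 1) · k + 1. With r = 21 and k = 136: n = 20 · 136 + 1 = 2720 + 1 = 2721. For n = 2720 = 20 · 136, we can put exactly 20 objects in every box, avoiding 21 in any single one — so 2721 is tight.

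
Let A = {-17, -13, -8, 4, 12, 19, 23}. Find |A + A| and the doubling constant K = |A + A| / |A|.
K = |A + A| / |A| = 27/7

Enumerate A + A = {a + b : a, b ∈ A}. With |A| = 7, there are |A|^2 = 49 ordered sum pairs; collecting distinct values, A + A = {-34, -30, -26, -25, -21, -16, -13, -9, -5, -4, -1, 2, 4, 6, 8, 10, 11, 15, 16, 23, 24, 27, 31, 35, 38, 42, 46}, so |A + A| = 27. Thus K = 27/7. For comparison, the minimum possible |A + A| over all 7-element sets is 2·7 − 1 = 13 (so min K = 13/7), attained only by arithmetic progressions.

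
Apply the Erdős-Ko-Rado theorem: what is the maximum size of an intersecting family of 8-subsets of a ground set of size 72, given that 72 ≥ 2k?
max |F| = C(71, 7) = 1329890705

The Erdős-Ko-Rado theorem states: for n ≥ 2k, an intersecting family of k-subsets of an n-element set has size at most C(n − 1, k − 1), with equality for 'star' families {A ⊆ [n] : |A| = k, i ∈ A} (fix an element i). For n = 72, k = 8: C(71, 7) = 1329890705.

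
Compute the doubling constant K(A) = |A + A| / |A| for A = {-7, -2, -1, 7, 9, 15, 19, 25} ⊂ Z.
K = |A + A| / |A| = 30/8 = 15/4

Enumerate A + A = {a + b : a, b ∈ A}. With |A| = 8, there are |A|^2 = 64 ordered sum pairs; collecting distinct values, A + A = {-14, -9, -8, -4, -3, -2, 0, 2, 5, 6, 7, 8, 12, 13, 14, 16, 17, 18, 22, 23, 24, 26, 28, 30, 32, 34, 38, 40, 44, 50}, so |A + A| = 30. Thus K = 30/8 = 15/4. For comparison, the minimum possible |A + A| over all 8-element sets is 2·8 − 1 = 15 (so min K = 15/8), attained only by arithmetic progressions.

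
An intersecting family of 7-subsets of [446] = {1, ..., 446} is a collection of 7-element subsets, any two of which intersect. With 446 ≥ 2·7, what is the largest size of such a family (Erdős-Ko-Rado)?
max |F| = C(445, 6) = 10426240684860

The Erdős-Ko-Rado theorem states: for n ≥ 2k, an intersecting family of k-subsets of an n-element set has size at most C(n − 1, k − 1), with equality for 'star' families {A ⊆ [n] : |A| = k, i ∈ A} (fix an element i). For n = 446, k = 7: C(445, 6) = 10426240684860.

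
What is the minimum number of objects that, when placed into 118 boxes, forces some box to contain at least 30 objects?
n = (30 − 1)·118 + 1 = 3423

By the generalised pigeonhole principle, to guarantee some box contains ≥ r objects we need more than (r − 1) · k objects total. Threshold: n = (r − 1) · k + 1. With r = 30 and k = 118: n = 29 · 118 + 1 = 3422 + 1 = 3423. For n = 3422 = 29 · 118, we can put exactly 29 objects in every box, avoiding 30 in any single one — so 3423 is tight.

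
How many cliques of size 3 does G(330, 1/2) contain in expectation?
E[# K_3] = C(330, 3) · (1/2)^C(3, 2) = 5935160 / 2^3 = 741895

For each 3-subset S of vertices (there are C(330, 3) = 5935160 such S), let X_S = 1 if S induces a K_3 (all C(3, 2) = 3 edges present). Then P(X_S = 1) = (1/2)^3 = 1/8. By linearity of expectation, E[# K_3] = C(330, 3) · (1/2)^3 = 5935160 / 8 = 741895.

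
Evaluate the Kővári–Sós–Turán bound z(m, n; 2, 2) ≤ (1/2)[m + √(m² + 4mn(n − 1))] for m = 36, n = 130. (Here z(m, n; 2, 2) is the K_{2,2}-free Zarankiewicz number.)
z(36, 130; 2, 2) ≤ (1/2)[36 + √(36² + 4·36·130·129)] = (1/2)[36 + √2416176] = 795.2027

Kővári–Sós–Turán: let r_1, ..., r_36 be the row sums and z = Σ r_i the total number of 1s. Each pair of columns can share at most one row with both entries 1 (else a 2×2 all-ones block appears), so Σ_i C(r_i, 2) ≤ C(130, 2) = 8385. By convexity Σ_i C(r_i, 2) ≥ 36·C(z/36, 2) = z(z − 36)/(2·36), giving z² − 36z − 36·130·129 ≤ 0 and hence z ≤ (1/2)[36 + √(1296 + 4·603720)] = (1/2)[36 + √2416176] ≈ (1/2)(36 + 1554.4054) = 795.2027.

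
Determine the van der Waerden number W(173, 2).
W(173, 2) = 173 + 1 = 174

A 2-term AP is any pair of integers, so a monochromatic 2-AP exists iff some colour is used at least twice. With 173 colours, the colouring i ↦ i on {1, ..., 173} uses each colour once, avoiding any monochromatic pair, so W(173, 2) > 173. For {1, ..., 174}, pigeonhole forces two integers of the same colour, which form a monochromatic 2-AP. Hence W(173, 2) = 174.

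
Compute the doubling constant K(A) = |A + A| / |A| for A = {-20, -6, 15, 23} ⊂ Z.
K = |A + A| / |A| = 10/4 = 5/2

Enumerate A + A = {a + b : a, b ∈ A}. With |A| = 4, there are |A|^2 = 16 ordered sum pairs; collecting distinct values, A + A = {-40, -26, -12, -5, 3, 9, 17, 30, 38, 46}, so |A + A| = 10. Thus K = 10/4 = 5/2. For comparison, the minimum possible |A + A| over all 4-element sets is 2·4 − 1 = 7 (so min K = 7/4), attained only by arithmetic progressions.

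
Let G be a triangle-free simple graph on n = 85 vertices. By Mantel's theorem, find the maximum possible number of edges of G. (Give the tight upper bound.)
ex(85, K_3) = ⌊85^2/4⌋ = 1806

Mantel (1907): a triangle-free graph on n vertices has at most ⌊n^2/4⌋ edges, with equality for the complete bipartite graph K_{⌊n/2⌋, ⌈n/2⌉}. For n = 85: ⌊85^2/4⌋ = ⌊7225/4⌋ = 1806. The extremal graph is K_{42, 43}, which has 42·43 = 1806 edges.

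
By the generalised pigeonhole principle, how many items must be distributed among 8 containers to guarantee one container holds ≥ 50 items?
n = (50 − 1)·8 + 1 = 393

By the generalised pigeonhole principle, to guarantee some box contains ≥ r objects we need more than (r − 1) · k objects total. Threshold: n = (r − 1) · k + 1. With r = 50 and k = 8: n = 49 · 8 + 1 = 392 + 1 = 393. For n = 392 = 49 · 8, we can put exactly 49 objects in every box, avoiding 50 in any single one — so 393 is tight.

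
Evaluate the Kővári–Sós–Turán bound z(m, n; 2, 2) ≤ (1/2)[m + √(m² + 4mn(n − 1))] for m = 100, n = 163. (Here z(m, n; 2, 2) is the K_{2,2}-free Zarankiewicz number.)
z(100, 163; 2, 2) ≤ (1/2)[100 + √(100² + 4·100·163·162)] = (1/2)[100 + √10572400] = 1675.7614

Kővári–Sós–Turán: let r_1, ..., r_100 be the row sums and z = Σ r_i the total number of 1s. Each pair of columns can share at most one row with both entries 1 (else a 2×2 all-ones block appears), so Σ_i C(r_i, 2) ≤ C(163, 2) = 13203. By convexity Σ_i C(r_i, 2) ≥ 100·C(z/100, 2) = z(z − 100)/(2·100), giving z² − 100z − 100·163·162 ≤ 0 and hence z ≤ (1/2)[100 + √(10000 + 4·2640600)] = (1/2)[100 + √10572400] ≈ (1/2)(100 + 3251.5227) = 1675.7614.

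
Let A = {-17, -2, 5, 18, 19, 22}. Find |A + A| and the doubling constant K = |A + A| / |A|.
K = |A + A| / |A| = 21/6 = 7/2

Enumerate A + A = {a + b : a, b ∈ A}. With |A| = 6, there are |A|^2 = 36 ordered sum pairs; collecting distinct values, A + A = {-34, -19, -12, -4, 1, 2, 3, 5, 10, 16, 17, 20, 23, 24, 27, 36, 37, 38, 40, 41, 44}, so |A + A| = 21. Thus K = 21/6 = 7/2. For comparison, the minimum possible |A + A| over all 6-element sets is 2·6 − 1 = 11 (so min K = 11/6), attained only by arithmetic progressions.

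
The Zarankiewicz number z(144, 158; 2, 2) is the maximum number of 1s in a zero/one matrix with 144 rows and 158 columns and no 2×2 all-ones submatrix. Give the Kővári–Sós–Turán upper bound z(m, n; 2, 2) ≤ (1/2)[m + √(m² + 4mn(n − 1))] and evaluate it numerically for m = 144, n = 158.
z(144, 158; 2, 2) ≤ (1/2)[144 + √(144² + 4·144·158·157)] = (1/2)[144 + √14308992] = 1963.3614

Kővári–Sós–Turán: let r_1, ..., r_144 be the row sums and z = Σ r_i the total number of 1s. Each pair of columns can share at most one row with both entries 1 (else a 2×2 all-ones block appears), so Σ_i C(r_i, 2) ≤ C(158, 2) = 12403. By convexity Σ_i C(r_i, 2) ≥ 144·C(z/144, 2) = z(z − 144)/(2·144), giving z² − 144z − 144·158·157 ≤ 0 and hence z ≤ (1/2)[144 + √(20736 + 4·3572064)] = (1/2)[144 + √14308992] ≈ (1/2)(144 + 3782.7228) = 1963.3614.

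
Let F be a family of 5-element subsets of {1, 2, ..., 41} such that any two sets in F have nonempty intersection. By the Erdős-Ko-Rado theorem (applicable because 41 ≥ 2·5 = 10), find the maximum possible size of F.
max |F| = C(40, 4) = 91390

The Erdős-Ko-Rado theorem states: for n ≥ 2k, an intersecting family of k-subsets of an n-element set has size at most C(n − 1, k − 1), with equality for 'star' families {A ⊆ [n] : |A| = k, i ∈ A} (fix an element i). For n = 41, k = 5: C(40, 4) = 91390.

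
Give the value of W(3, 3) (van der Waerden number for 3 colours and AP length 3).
W(3, 3) = 27

This is a classical value, W(3, 3) = 27, established by combining an explicit 3-colouring of {1, ..., 26} with no monochromatic 3-AP (giving the lower bound W(3, 3) > 26) and a finite case analysis / exhaustive computer search showing every 3-colouring of {1, ..., 27} has such an AP.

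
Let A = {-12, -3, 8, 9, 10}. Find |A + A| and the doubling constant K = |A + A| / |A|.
K = |A + A| / |A| = 14/5

Enumerate A + A = {a + b : a, b ∈ A}. With |A| = 5, there are |A|^2 = 25 ordered sum pairs; collecting distinct values, A + A = {-24, -15, -6, -4, -3, -2, 5, 6, 7, 16, 17, 18, 19, 20}, so |A + A| = 14. Thus K = 14/5. For comparison, the minimum possible |A + A| over all 5-element sets is 2·5 − 1 = 9 (so min K = 9/5), attained only by arithmetic progressions.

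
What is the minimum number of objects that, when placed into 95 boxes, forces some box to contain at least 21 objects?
n = (21 − 1)·95 + 1 = 1901

By the generalised pigeonhole principle, to guarantee some box contains ≥ r objects we need more than (r − 1) · k objects total. Threshold: n = (r − 1) · k + 1. With r = 21 and k = 95: n = 20 · 95 + 1 = 1900 + 1 = 1901. For n = 1900 = 20 · 95, we can put exactly 20 objects in every box, avoiding 21 in any single one — so 1901 is tight.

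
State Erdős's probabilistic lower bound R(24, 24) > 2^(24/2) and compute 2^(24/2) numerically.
2^(24/2) = 4096; so R(24, 24) > 4096

Colour each edge of K_n uniformly at random with red/blue. The expected number of monochromatic K_24 is C(n, 24) · 2 · 2^(−C(24,2)). If C(n, 24) · 2^(1 − C(24,2)) < 1, then with positive probability no monochromatic K_24 exists, so R(24, 24) > n. The standard estimate C(n, 24) ≤ n^24/24! shows this inequality holds whenever n ≤ 2^(24/2) (since 24! · 2^(C(24,2) − 1) > 2^(24^2/2) ≥ n^24). Hence R(24, 24) > 2^(24/2) = 4096.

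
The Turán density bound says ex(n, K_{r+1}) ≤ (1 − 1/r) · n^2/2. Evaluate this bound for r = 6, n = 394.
Turán density bound = (5/6) · 394^2/2 = 194045/3 ≈ 64681.6667

Turán's theorem: ex(n, K_{r+1}) is achieved by the complete r-partite Turán graph T(n, r) with parts as balanced as possible, and is at most (1 − 1/r) · n^2/2. For r = 6, n = 394: the density bound is (5/6) · 155236/2 = 194045/3 ≈ 64681.6667. The integer-valued extremum is e(T(394, 6)) = 64681, which is strictly less than the density bound 194045/3 since 6 ∤ 394 (the parts of T(394, 6) cannot all be equal).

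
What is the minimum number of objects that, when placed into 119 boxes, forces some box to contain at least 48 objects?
n = (48 − 1)·119 + 1 = 5594

By the generalised pigeonhole principle, to guarantee some box contains ≥ r objects we need more than (r − 1) · k objects total. Threshold: n = (r − 1) · k + 1. With r = 48 and k = 119: n = 47 · 119 + 1 = 5593 + 1 = 5594. For n = 5593 = 47 · 119, we can put exactly 47 objects in every box, avoiding 48 in any single one — so 5594 is tight.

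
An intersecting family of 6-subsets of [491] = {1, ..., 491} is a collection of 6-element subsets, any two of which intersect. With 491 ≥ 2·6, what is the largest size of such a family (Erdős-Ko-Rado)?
max |F| = C(490, 5) = 230626254348

Erdős-Ko-Rado (1961): when n ≥ 2k, max |F| = C(n−1, k−1). The bound is attained by the star {A : i ∈ A} for any fixed i ∈ [n]. Here C(491−1, 6−1) = C(490, 5) = 230626254348.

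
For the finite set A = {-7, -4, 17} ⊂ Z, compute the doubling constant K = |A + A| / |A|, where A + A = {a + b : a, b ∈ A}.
K = |A + A| / |A| = 6/3 = 2

Enumerate A + A = {a + b : a, b ∈ A}. With |A| = 3, there are |A|^2 = 9 ordered sum pairs; collecting distinct values, A + A = {-14, -11, -8, 10, 13, 34}, so |A + A| = 6. Thus K = 6/3 = 2. For comparison, the minimum possible |A + A| over all 3-element sets is 2·3 − 1 = 5 (so min K = 5/3), attained only by arithmetic progressions.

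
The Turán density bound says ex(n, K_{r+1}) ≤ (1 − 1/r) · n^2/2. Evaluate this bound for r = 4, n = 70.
Turán density bound = (3/4) · 70^2/2 = 3675/2 ≈ 1837.5

Turán's theorem: ex(n, K_{r+1}) is achieved by the complete r-partite Turán graph T(n, r) with parts as balanced as possible, and is at most (1 − 1/r) · n^2/2. For r = 4, n = 70: the density bound is (3/4) · 4900/2 = 3675/2 ≈ 1837.5. The integer-valued extremum is e(T(70, 4)) = 1837, which is strictly less than the density bound 3675/2 since 4 ∤ 70 (the parts of T(70, 4) cannot all be equal).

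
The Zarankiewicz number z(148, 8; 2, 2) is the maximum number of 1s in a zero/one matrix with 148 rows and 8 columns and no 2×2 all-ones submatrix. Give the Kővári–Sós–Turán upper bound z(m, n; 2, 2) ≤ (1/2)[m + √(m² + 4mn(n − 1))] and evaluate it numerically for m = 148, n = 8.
z(148, 8; 2, 2) ≤ (1/2)[148 + √(148² + 4·148·8·7)] = (1/2)[148 + √55056] = 191.3201

Kővári–Sós–Turán: let r_1, ..., r_148 be the row sums and z = Σ r_i the total number of 1s. Each pair of columns can share at most one row with both entries 1 (else a 2×2 all-ones block appears), so Σ_i C(r_i, 2) ≤ C(8, 2) = 28. By convexity Σ_i C(r_i, 2) ≥ 148·C(z/148, 2) = z(z − 148)/(2·148), giving z² − 148z − 148·8·7 ≤ 0 and hence z ≤ (1/2)[148 + √(21904 + 4·8288)] = (1/2)[148 + √55056] ≈ (1/2)(148 + 234.6402) = 191.3201.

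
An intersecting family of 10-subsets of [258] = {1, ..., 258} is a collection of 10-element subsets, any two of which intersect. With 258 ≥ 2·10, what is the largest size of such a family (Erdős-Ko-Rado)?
max |F| = C(257, 9) = 11698174409548000

Erdős-Ko-Rado (1961): when n ≥ 2k, max |F| = C(n−1, k−1). The bound is attained by the star {A : i ∈ A} for any fixed i ∈ [n]. Here C(258−1, 10−1) = C(257, 9) = 11698174409548000.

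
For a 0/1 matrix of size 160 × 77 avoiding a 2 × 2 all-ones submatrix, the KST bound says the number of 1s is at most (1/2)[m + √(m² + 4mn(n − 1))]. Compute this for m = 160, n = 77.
z(160, 77; 2, 2) ≤ (1/2)[160 + √(160² + 4·160·77·76)] = (1/2)[160 + √3770880] = 1050.9377

Kővári–Sós–Turán: let r_1, ..., r_160 be the row sums and z = Σ r_i the total number of 1s. Each pair of columns can share at most one row with both entries 1 (else a 2×2 all-ones block appears), so Σ_i C(r_i, 2) ≤ C(77, 2) = 2926. By convexity Σ_i C(r_i, 2) ≥ 160·C(z/160, 2) = z(z − 160)/(2·160), giving z² − 160z − 160·77·76 ≤ 0 and hence z ≤ (1/2)[160 + √(25600 + 4·936320)] = (1/2)[160 + √3770880] ≈ (1/2)(160 + 1941.8754) = 1050.9377.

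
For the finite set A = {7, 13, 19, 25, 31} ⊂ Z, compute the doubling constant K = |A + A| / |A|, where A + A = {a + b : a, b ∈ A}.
K = |A + A| / |A| = 9/5

Enumerate A + A = {a + b : a, b ∈ A}. With |A| = 5, there are |A|^2 = 25 ordered sum pairs; collecting distinct values, A + A = {14, 20, 26, 32, 38, 44, 50, 56, 62}, so |A + A| = 9. Thus K = 9/5. Here |A + A| = 2|A| − 1 = 9, the minimum possible — so K = 9/5 is minimal, which holds iff A is an arithmetic progression.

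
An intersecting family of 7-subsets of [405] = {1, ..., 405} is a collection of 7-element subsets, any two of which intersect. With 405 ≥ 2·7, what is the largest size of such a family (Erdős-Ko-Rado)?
max |F| = C(404, 6) = 5817779105320

The Erdős-Ko-Rado theorem states: for n ≥ 2k, an intersecting family of k-subsets of an n-element set has size at most C(n − 1, k − 1), with equality for 'star' families {A ⊆ [n] : |A| = k, i ∈ A} (fix an element i). For n = 405, k = 7: C(404, 6) = 5817779105320.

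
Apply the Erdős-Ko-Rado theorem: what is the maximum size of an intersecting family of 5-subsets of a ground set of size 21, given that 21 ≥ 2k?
max |F| = C(20, 4) = 4845

Erdős-Ko-Rado (1961): when n ≥ 2k, max |F| = C(n−1, k−1). The bound is attained by the star {A : i ∈ A} for any fixed i ∈ [n]. Here C(21−1, 5−1) = C(20, 4) = 4845.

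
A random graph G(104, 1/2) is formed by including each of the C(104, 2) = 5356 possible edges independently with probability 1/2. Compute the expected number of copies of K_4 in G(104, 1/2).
E[# K_4] = C(104, 4) · (1/2)^C(4, 2) = 4598126 / 2^6 = 2299063/32 = 71845.71875

For each 4-subset S of vertices (there are C(104, 4) = 4598126 such S), let X_S = 1 if S induces a K_4 (all C(4, 2) = 6 edges present). Then P(X_S = 1) = (1/2)^6 = 1/64. By linearity of expectation, E[# K_4] = C(104, 4) · (1/2)^6 = 4598126 / 64 = 2299063/32 = 71845.71875.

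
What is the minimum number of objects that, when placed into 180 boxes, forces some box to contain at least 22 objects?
n = (22 − 1)·180 + 1 = 3781

By the generalised pigeonhole principle, to guarantee some box contains ≥ r objects we need more than (r − 1) · k objects total. Threshold: n = (r − 1) · k + 1. With r = 22 and k = 180: n = 21 · 180 + 1 = 3780 + 1 = 3781. For n = 3780 = 21 · 180, we can put exactly 21 objects in every box, avoiding 22 in any single one — so 3781 is tight.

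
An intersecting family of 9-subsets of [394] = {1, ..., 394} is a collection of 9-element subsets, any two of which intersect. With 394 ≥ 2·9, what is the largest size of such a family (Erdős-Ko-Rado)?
max |F| = C(393, 8) = 13136481392503833

The Erdős-Ko-Rado theorem states: for n ≥ 2k, an intersecting family of k-subsets of an n-element set has size at most C(n − 1, k − 1), with equality for 'star' families {A ⊆ [n] : |A| = k, i ∈ A} (fix an element i). For n = 394, k = 9: C(393, 8) = 13136481392503833.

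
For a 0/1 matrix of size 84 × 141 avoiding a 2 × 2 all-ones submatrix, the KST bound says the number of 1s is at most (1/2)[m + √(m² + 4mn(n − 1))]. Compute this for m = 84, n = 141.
z(84, 141; 2, 2) ≤ (1/2)[84 + √(84² + 4·84·141·140)] = (1/2)[84 + √6639696] = 1330.3804

Kővári–Sós–Turán: let r_1, ..., r_84 be the row sums and z = Σ r_i the total number of 1s. Each pair of columns can share at most one row with both entries 1 (else a 2×2 all-ones block appears), so Σ_i C(r_i, 2) ≤ C(141, 2) = 9870. By convexity Σ_i C(r_i, 2) ≥ 84·C(z/84, 2) = z(z − 84)/(2·84), giving z² − 84z − 84·141·140 ≤ 0 and hence z ≤ (1/2)[84 + √(7056 + 4·1658160)] = (1/2)[84 + √6639696] ≈ (1/2)(84 + 2576.7608) = 1330.3804.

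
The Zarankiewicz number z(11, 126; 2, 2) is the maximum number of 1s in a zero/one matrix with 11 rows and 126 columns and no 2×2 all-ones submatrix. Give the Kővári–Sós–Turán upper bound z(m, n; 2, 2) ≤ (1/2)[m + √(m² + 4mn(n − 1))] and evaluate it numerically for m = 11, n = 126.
z(11, 126; 2, 2) ≤ (1/2)[11 + √(11² + 4·11·126·125)] = (1/2)[11 + √693121] = 421.7694

Kővári–Sós–Turán: let r_1, ..., r_11 be the row sums and z = Σ r_i the total number of 1s. Each pair of columns can share at most one row with both entries 1 (else a 2×2 all-ones block appears), so Σ_i C(r_i, 2) ≤ C(126, 2) = 7875. By convexity Σ_i C(r_i, 2) ≥ 11·C(z/11, 2) = z(z − 11)/(2·11), giving z² − 11z − 11·126·125 ≤ 0 and hence z ≤ (1/2)[11 + √(121 + 4·173250)] = (1/2)[11 + √693121] ≈ (1/2)(11 + 832.5389) = 421.7694.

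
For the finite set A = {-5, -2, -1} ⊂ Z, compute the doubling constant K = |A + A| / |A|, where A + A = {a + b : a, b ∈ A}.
K = |A + A| / |A| = 6/3 = 2

Enumerate A + A = {a + b : a, b ∈ A}. With |A| = 3, there are |A|^2 = 9 ordered sum pairs; collecting distinct values, A + A = {-10, -7, -6, -4, -3, -2}, so |A + A| = 6. Thus K = 6/3 = 2. For comparison, the minimum possible |A + A| over all 3-element sets is 2·3 − 1 = 5 (so min K = 5/3), attained only by arithmetic progressions.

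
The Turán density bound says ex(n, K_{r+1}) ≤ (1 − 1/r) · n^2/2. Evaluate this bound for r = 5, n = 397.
Turán density bound = (4/5) · 397^2/2 = 315218/5 ≈ 63043.6

Turán's theorem: ex(n, K_{r+1}) is achieved by the complete r-partite Turán graph T(n, r) with parts as balanced as possible, and is at most (1 − 1/r) · n^2/2. For r = 5, n = 397: the density bound is (4/5) · 157609/2 = 315218/5 ≈ 63043.6. The integer-valued extremum is e(T(397, 5)) = 63043, which is strictly less than the density bound 315218/5 since 5 ∤ 397 (the parts of T(397, 5) cannot all be equal).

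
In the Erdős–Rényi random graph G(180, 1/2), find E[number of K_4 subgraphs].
E[# K_4] = C(180, 4) · (1/2)^C(4, 2) = 42296805 / 2^6 = 660887.578125

For each 4-subset S of vertices (there are C(180, 4) = 42296805 such S), let X_S = 1 if S induces a K_4 (all C(4, 2) = 6 edges present). Then P(X_S = 1) = (1/2)^6 = 1/64. By linearity of expectation, E[# K_4] = C(180, 4) · (1/2)^6 = 42296805 / 64 = 660887.578125.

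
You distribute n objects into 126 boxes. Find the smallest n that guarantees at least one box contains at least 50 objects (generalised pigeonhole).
n = (50 − 1)·126 + 1 = 6175

By the generalised pigeonhole principle, to guarantee some box contains ≥ r objects we need more than (r − 1) · k objects total. Threshold: n = (r − 1) · k + 1. With r = 50 and k = 126: n = 49 · 126 + 1 = 6174 + 1 = 6175. For n = 6174 = 49 · 126, we can put exactly 49 objects in every box, avoiding 50 in any single one — so 6175 is tight.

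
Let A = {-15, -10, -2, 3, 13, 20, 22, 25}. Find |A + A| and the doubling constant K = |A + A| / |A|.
K = |A + A| / |A| = 33/8

Enumerate A + A = {a + b : a, b ∈ A}. With |A| = 8, there are |A|^2 = 64 ordered sum pairs; collecting distinct values, A + A = {-30, -25, -20, -17, -12, -7, -4, -2, 1, 3, 5, 6, 7, 10, 11, 12, 15, 16, 18, 20, 23, 25, 26, 28, 33, 35, 38, 40, 42, 44, 45, 47, 50}, so |A + A| = 33. Thus K = 33/8. For comparison, the minimum possible |A + A| over all 8-element sets is 2·8 − 1 = 15 (so min K = 15/8), attained only by arithmetic progressions.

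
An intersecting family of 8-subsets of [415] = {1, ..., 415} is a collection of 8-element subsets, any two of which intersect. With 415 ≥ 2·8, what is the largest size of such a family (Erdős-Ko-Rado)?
max |F| = C(414, 7) = 393030471223512

The Erdős-Ko-Rado theorem states: for n ≥ 2k, an intersecting family of k-subsets of an n-element set has size at most C(n − 1, k − 1), with equality for 'star' families {A ⊆ [n] : |A| = k, i ∈ A} (fix an element i). For n = 415, k = 8: C(414, 7) = 393030471223512.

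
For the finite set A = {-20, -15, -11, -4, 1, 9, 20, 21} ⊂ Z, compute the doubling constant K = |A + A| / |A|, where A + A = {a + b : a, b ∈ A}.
K = |A + A| / |A| = 33/8

Enumerate A + A = {a + b : a, b ∈ A}. With |A| = 8, there are |A|^2 = 64 ordered sum pairs; collecting distinct values, A + A = {-40, -35, -31, -30, -26, -24, -22, -19, -15, -14, -11, -10, -8, -6, -3, -2, 0, 1, 2, 5, 6, 9, 10, 16, 17, 18, 21, 22, 29, 30, 40, 41, 42}, so |A + A| = 33. Thus K = 33/8. For comparison, the minimum possible |A + A| over all 8-element sets is 2·8 − 1 = 15 (so min K = 15/8), attained only by arithmetic progressions.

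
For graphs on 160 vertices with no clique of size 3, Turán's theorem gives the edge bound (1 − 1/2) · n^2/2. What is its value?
Turán density bound = (1/2) · 160^2/2 = 6400

Turán's theorem: ex(n, K_{r+1}) is achieved by the complete r-partite Turán graph T(n, r) with parts as balanced as possible, and is at most (1 − 1/r) · n^2/2. For r = 2, n = 160: the density bound is (1/2) · 25600/2 = 6400. Since 2 ∣ 160, the Turán graph T(160, 2) has parts of equal size 80, and its edge count e(T(160, 2)) = 6400 attains the density bound exactly.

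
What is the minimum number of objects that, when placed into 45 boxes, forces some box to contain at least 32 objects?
n = (32 − 1)·45 + 1 = 1396

By the generalised pigeonhole principle, to guarantee some box contains ≥ r objects we need more than (r − 1) · k objects total. Threshold: n = (r − 1) · k + 1. With r = 32 and k = 45: n = 31 · 45 + 1 = 1395 + 1 = 1396. For n = 1395 = 31 · 45, we can put exactly 31 objects in every box, avoiding 32 in any single one — so 1396 is tight.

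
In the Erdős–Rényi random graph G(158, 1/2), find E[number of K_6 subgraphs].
E[# K_6] = C(158, 6) · (1/2)^C(6, 2) = 19628752143 / 2^15 ≈ 599021.977020

For each 6-subset S of vertices (there are C(158, 6) = 19628752143 such S), let X_S = 1 if S induces a K_6 (all C(6, 2) = 15 edges present). Then P(X_S = 1) = (1/2)^15 = 1/32768. By linearity of expectation, E[# K_6] = C(158, 6) · (1/2)^15 = 19628752143 / 32768 ≈ 599021.977020.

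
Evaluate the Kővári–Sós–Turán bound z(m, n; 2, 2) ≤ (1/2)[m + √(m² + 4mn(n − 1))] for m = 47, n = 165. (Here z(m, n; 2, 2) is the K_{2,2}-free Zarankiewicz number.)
z(47, 165; 2, 2) ≤ (1/2)[47 + √(47² + 4·47·165·164)] = (1/2)[47 + √5089489] = 1151.4948

Kővári–Sós–Turán: let r_1, ..., r_47 be the row sums and z = Σ r_i the total number of 1s. Each pair of columns can share at most one row with both entries 1 (else a 2×2 all-ones block appears), so Σ_i C(r_i, 2) ≤ C(165, 2) = 13530. By convexity Σ_i C(r_i, 2) ≥ 47·C(z/47, 2) = z(z − 47)/(2·47), giving z² − 47z − 47·165·164 ≤ 0 and hence z ≤ (1/2)[47 + √(2209 + 4·1271820)] = (1/2)[47 + √5089489] ≈ (1/2)(47 + 2255.9896) = 1151.4948.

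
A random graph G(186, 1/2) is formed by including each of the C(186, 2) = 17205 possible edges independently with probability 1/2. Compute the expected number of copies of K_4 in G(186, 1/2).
E[# K_4] = C(186, 4) · (1/2)^C(4, 2) = 48277230 / 2^6 = 24138615/32 = 754331.71875

For each 4-subset S of vertices (there are C(186, 4) = 48277230 such S), let X_S = 1 if S induces a K_4 (all C(4, 2) = 6 edges present). Then P(X_S = 1) = (1/2)^6 = 1/64. By linearity of expectation, E[# K_4] = C(186, 4) · (1/2)^6 = 48277230 / 64 = 24138615/32 = 754331.71875.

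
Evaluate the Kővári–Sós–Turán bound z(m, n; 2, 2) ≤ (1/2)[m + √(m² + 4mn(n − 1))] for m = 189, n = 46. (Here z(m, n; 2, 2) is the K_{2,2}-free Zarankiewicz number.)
z(189, 46; 2, 2) ≤ (1/2)[189 + √(189² + 4·189·46·45)] = (1/2)[189 + √1600641] = 727.0822

Kővári–Sós–Turán: let r_1, ..., r_189 be the row sums and z = Σ r_i the total number of 1s. Each pair of columns can share at most one row with both entries 1 (else a 2×2 all-ones block appears), so Σ_i C(r_i, 2) ≤ C(46, 2) = 1035. By convexity Σ_i C(r_i, 2) ≥ 189·C(z/189, 2) = z(z − 189)/(2·189), giving z² − 189z − 189·46·45 ≤ 0 and hence z ≤ (1/2)[189 + √(35721 + 4·391230)] = (1/2)[189 + √1600641] ≈ (1/2)(189 + 1265.1644) = 727.0822.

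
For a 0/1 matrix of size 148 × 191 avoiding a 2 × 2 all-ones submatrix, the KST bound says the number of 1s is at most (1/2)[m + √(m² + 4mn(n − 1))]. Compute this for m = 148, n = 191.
z(148, 191; 2, 2) ≤ (1/2)[148 + √(148² + 4·148·191·190)] = (1/2)[148 + √21505584] = 2392.7057

Kővári–Sós–Turán: let r_1, ..., r_148 be the row sums and z = Σ r_i the total number of 1s. Each pair of columns can share at most one row with both entries 1 (else a 2×2 all-ones block appears), so Σ_i C(r_i, 2) ≤ C(191, 2) = 18145. By convexity Σ_i C(r_i, 2) ≥ 148·C(z/148, 2) = z(z − 148)/(2·148), giving z² − 148z − 148·191·190 ≤ 0 and hence z ≤ (1/2)[148 + √(21904 + 4·5370920)] = (1/2)[148 + √21505584] ≈ (1/2)(148 + 4637.4113) = 2392.7057.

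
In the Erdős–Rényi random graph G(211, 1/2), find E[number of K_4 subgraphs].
E[# K_4] = C(211, 4) · (1/2)^C(4, 2) = 80260180 / 2^6 = 20065045/16 = 1254065.3125

For each 4-subset S of vertices (there are C(211, 4) = 80260180 such S), let X_S = 1 if S induces a K_4 (all C(4, 2) = 6 edges present). Then P(X_S = 1) = (1/2)^6 = 1/64. By linearity of expectation, E[# K_4] = C(211, 4) · (1/2)^6 = 80260180 / 64 = 20065045/16 = 1254065.3125.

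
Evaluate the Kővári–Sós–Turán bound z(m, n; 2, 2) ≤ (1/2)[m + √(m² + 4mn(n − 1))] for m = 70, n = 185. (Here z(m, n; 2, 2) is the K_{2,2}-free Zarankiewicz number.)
z(70, 185; 2, 2) ≤ (1/2)[70 + √(70² + 4·70·185·184)] = (1/2)[70 + √9536100] = 1579.0288

Kővári–Sós–Turán: let r_1, ..., r_70 be the row sums and z = Σ r_i the total number of 1s. Each pair of columns can share at most one row with both entries 1 (else a 2×2 all-ones block appears), so Σ_i C(r_i, 2) ≤ C(185, 2) = 17020. By convexity Σ_i C(r_i, 2) ≥ 70·C(z/70, 2) = z(z − 70)/(2·70), giving z² − 70z − 70·185·184 ≤ 0 and hence z ≤ (1/2)[70 + √(4900 + 4·2382800)] = (1/2)[70 + √9536100] ≈ (1/2)(70 + 3088.0576) = 1579.0288.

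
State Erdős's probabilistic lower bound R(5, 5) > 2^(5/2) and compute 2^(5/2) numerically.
2^(5/2) = 5.6569; so R(5, 5) > 5.6569

Colour each edge of K_n uniformly at random with red/blue. The expected number of monochromatic K_5 is C(n, 5) · 2 · 2^(−C(5,2)). If C(n, 5) · 2^(1 − C(5,2)) < 1, then with positive probability no monochromatic K_5 exists, so R(5, 5) > n. The standard estimate C(n, 5) ≤ n^5/5! shows this inequality holds whenever n ≤ 2^(5/2) (since 5! · 2^(C(5,2) − 1) > 2^(5^2/2) ≥ n^5). Hence R(5, 5) > 2^(5/2) = 5.6569.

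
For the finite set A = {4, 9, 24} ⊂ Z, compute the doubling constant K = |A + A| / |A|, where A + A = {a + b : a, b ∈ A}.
K = |A + A| / |A| = 6/3 = 2

Enumerate A + A = {a + b : a, b ∈ A}. With |A| = 3, there are |A|^2 = 9 ordered sum pairs; collecting distinct values, A + A = {8, 13, 18, 28, 33, 48}, so |A + A| = 6. Thus K = 6/3 = 2. For comparison, the minimum possible |A + A| over all 3-element sets is 2·3 − 1 = 5 (so min K = 5/3), attained only by arithmetic progressions.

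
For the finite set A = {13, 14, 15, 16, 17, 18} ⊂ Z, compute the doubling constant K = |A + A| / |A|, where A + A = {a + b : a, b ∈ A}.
K = |A + A| / |A| = 11/6

Enumerate A + A = {a + b : a, b ∈ A}. With |A| = 6, there are |A|^2 = 36 ordered sum pairs; collecting distinct values, A + A = {26, 27, 28, 29, 30, 31, 32, 33, 34, 35, 36}, so |A + A| = 11. Thus K = 11/6. Here |A + A| = 2|A| − 1 = 11, the minimum possible — so K = 11/6 is minimal, which holds iff A is an arithmetic progression.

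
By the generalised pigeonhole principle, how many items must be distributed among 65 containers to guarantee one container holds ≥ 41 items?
n = (41 − 1)·65 + 1 = 2601

By the generalised pigeonhole principle, to guarantee some box contains ≥ r objects we need more than (r − 1) · k objects total. Threshold: n = (r − 1) · k + 1. With r = 41 and k = 65: n = 40 · 65 + 1 = 2600 + 1 = 2601. For n = 2600 = 40 · 65, we can put exactly 40 objects in every box, avoiding 41 in any single one — so 2601 is tight.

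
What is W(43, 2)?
W(43, 2) = 43 + 1 = 44

A 2-term AP is any pair of integers, so a monochromatic 2-AP exists iff some colour is used at least twice. With 43 colours, the colouring i ↦ i on {1, ..., 43} uses each colour once, avoiding any monochromatic pair, so W(43, 2) > 43. For {1, ..., 44}, pigeonhole forces two integers of the same colour, which form a monochromatic 2-AP. Hence W(43, 2) = 44.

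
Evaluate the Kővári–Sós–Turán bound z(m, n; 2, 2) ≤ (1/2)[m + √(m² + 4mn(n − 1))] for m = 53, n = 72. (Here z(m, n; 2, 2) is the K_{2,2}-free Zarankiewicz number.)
z(53, 72; 2, 2) ≤ (1/2)[53 + √(53² + 4·53·72·71)] = (1/2)[53 + √1086553] = 547.6893

Kővári–Sós–Turán: let r_1, ..., r_53 be the row sums and z = Σ r_i the total number of 1s. Each pair of columns can share at most one row with both entries 1 (else a 2×2 all-ones block appears), so Σ_i C(r_i, 2) ≤ C(72, 2) = 2556. By convexity Σ_i C(r_i, 2) ≥ 53·C(z/53, 2) = z(z − 53)/(2·53), giving z² − 53z − 53·72·71 ≤ 0 and hence z ≤ (1/2)[53 + √(2809 + 4·270936)] = (1/2)[53 + √1086553] ≈ (1/2)(53 + 1042.3785) = 547.6893.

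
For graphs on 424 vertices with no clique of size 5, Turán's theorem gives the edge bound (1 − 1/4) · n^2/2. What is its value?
Turán density bound = (3/4) · 424^2/2 = 67416

Turán's theorem: ex(n, K_{r+1}) is achieved by the complete r-partite Turán graph T(n, r) with parts as balanced as possible, and is at most (1 − 1/r) · n^2/2. For r = 4, n = 424: the density bound is (3/4) · 179776/2 = 67416. Since 4 ∣ 424, the Turán graph T(424, 4) has parts of equal size 106, and its edge count e(T(424, 4)) = 67416 attains the density bound exactly.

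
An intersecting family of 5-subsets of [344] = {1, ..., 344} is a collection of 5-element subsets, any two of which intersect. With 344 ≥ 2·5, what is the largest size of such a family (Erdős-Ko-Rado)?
max |F| = C(343, 4) = 566685735

Erdős-Ko-Rado (1961): when n ≥ 2k, max |F| = C(n−1, k−1). The bound is attained by the star {A : i ∈ A} for any fixed i ∈ [n]. Here C(344−1, 5−1) = C(343, 4) = 566685735.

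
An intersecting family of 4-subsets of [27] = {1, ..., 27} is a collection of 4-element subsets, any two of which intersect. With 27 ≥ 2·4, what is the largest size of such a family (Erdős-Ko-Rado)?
max |F| = C(26, 3) = 2600

Erdős-Ko-Rado (1961): when n ≥ 2k, max |F| = C(n−1, k−1). The bound is attained by the star {A : i ∈ A} for any fixed i ∈ [n]. Here C(27−1, 4−1) = C(26, 3) = 2600.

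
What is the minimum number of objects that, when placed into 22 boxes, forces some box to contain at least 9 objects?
n = (9 − 1)·22 + 1 = 177

By the generalised pigeonhole principle, to guarantee some box contains ≥ r objects we need more than (r − 1) · k objects total. Threshold: n = (r − 1) · k + 1. With r = 9 and k = 22: n = 8 · 22 + 1 = 176 + 1 = 177. For n = 176 = 8 · 22, we can put exactly 8 objects in every box, avoiding 9 in any single one — so 177 is tight.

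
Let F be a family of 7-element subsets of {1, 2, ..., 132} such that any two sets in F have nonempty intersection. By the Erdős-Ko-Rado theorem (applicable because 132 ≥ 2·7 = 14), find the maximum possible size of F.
max |F| = C(131, 6) = 6249655776

The Erdős-Ko-Rado theorem states: for n ≥ 2k, an intersecting family of k-subsets of an n-element set has size at most C(n − 1, k − 1), with equality for 'star' families {A ⊆ [n] : |A| = k, i ∈ A} (fix an element i). For n = 132, k = 7: C(131, 6) = 6249655776.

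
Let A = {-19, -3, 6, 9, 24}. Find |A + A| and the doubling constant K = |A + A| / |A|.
K = |A + A| / |A| = 15/5 = 3

Enumerate A + A = {a + b : a, b ∈ A}. With |A| = 5, there are |A|^2 = 25 ordered sum pairs; collecting distinct values, A + A = {-38, -22, -13, -10, -6, 3, 5, 6, 12, 15, 18, 21, 30, 33, 48}, so |A + A| = 15. Thus K = 15/5 = 3. For comparison, the minimum possible |A + A| over all 5-element sets is 2·5 − 1 = 9 (so min K = 9/5), attained only by arithmetic progressions.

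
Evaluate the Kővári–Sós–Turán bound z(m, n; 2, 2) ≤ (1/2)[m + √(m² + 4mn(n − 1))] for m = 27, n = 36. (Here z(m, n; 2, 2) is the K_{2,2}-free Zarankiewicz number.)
z(27, 36; 2, 2) ≤ (1/2)[27 + √(27² + 4·27·36·35)] = (1/2)[27 + √136809] = 198.4385

Kővári–Sós–Turán: let r_1, ..., r_27 be the row sums and z = Σ r_i the total number of 1s. Each pair of columns can share at most one row with both entries 1 (else a 2×2 all-ones block appears), so Σ_i C(r_i, 2) ≤ C(36, 2) = 630. By convexity Σ_i C(r_i, 2) ≥ 27·C(z/27, 2) = z(z − 27)/(2·27), giving z² − 27z − 27·36·35 ≤ 0 and hence z ≤ (1/2)[27 + √(729 + 4·34020)] = (1/2)[27 + √136809] ≈ (1/2)(27 + 369.877) = 198.4385.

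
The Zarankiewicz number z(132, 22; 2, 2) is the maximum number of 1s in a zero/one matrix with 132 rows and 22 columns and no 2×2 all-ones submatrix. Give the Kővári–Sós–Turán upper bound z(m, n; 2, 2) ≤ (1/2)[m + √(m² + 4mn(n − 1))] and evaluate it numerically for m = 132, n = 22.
z(132, 22; 2, 2) ≤ (1/2)[132 + √(132² + 4·132·22·21)] = (1/2)[132 + √261360] = 321.6169

Kővári–Sós–Turán: let r_1, ..., r_132 be the row sums and z = Σ r_i the total number of 1s. Each pair of columns can share at most one row with both entries 1 (else a 2×2 all-ones block appears), so Σ_i C(r_i, 2) ≤ C(22, 2) = 231. By convexity Σ_i C(r_i, 2) ≥ 132·C(z/132, 2) = z(z − 132)/(2·132), giving z² − 132z − 132·22·21 ≤ 0 and hence z ≤ (1/2)[132 + √(17424 + 4·60984)] = (1/2)[132 + √261360] ≈ (1/2)(132 + 511.2338) = 321.6169.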